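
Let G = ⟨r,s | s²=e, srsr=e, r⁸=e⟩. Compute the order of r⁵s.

Compute successive powers until reaching e:
  (r⁵s)¹ = r⁵s, (r⁵s)² = e.
The smallest positive k with (r⁵s)ᵏ = e is 2.

Answer: 2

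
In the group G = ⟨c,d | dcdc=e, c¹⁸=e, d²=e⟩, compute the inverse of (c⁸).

The order of (c⁸) is 9 (smallest k with (c⁸)ᵏ = e), so (c⁸)⁻¹ = (c⁸)⁸ = c¹⁰.
Check: (c⁸) · (c¹⁰) → (c⁸) · c¹⁰ = e, giving e as required.

Answer: c¹⁰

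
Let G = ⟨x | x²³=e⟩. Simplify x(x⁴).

Compute x · (x⁴) by multiplying left to right and reducing via the relations at each step:
  x · x⁴ = x⁵

Answer: x⁵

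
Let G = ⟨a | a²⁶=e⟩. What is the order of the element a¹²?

Compute successive powers until reaching e:
  (a¹²)¹ = a¹², (a¹²)² = a²⁴, (a¹²)³ = a¹⁰, (a¹²)⁴ = a²², (a¹²)⁵ = a⁸, (a¹²)⁶ = a²⁰, (a¹²)⁷ = a⁶, (a¹²)⁸ = a¹⁸, (a¹²)⁹ = a⁴, (a¹²)¹⁰ = a¹⁶, (a¹²)¹¹ = a², (a¹²)¹² = a¹⁴, (a¹²)¹³ = e.
The smallest positive k with (a¹²)ᵏ = e is 13.

Answer: 13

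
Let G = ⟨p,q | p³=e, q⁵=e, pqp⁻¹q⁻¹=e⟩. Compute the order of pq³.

Compute successive powers until reaching e:
  (pq³)¹ = pq³, (pq³)² = p²q, (pq³)³ = q⁴, (pq³)⁴ = pq², (pq³)⁵ = p², (pq³)⁶ = q³, (pq³)⁷ = pq, (pq³)⁸ = p²q⁴, (pq³)⁹ = q², (pq³)¹⁰ = p, (pq³)¹¹ = p²q³, (pq³)¹² = q, (pq³)¹³ = pq⁴, (pq³)¹⁴ = p²q², (pq³)¹⁵ = e.
The smallest positive k with (pq³)ᵏ = e is 15.

Answer: 15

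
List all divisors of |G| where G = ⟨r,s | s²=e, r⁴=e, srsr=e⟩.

|G| = 8 = 2³. By Lagrange's theorem the order of any subgroup divides 8; the divisors of 8 are 1, 2, 4, 8.

Answer: 1, 2, 4, 8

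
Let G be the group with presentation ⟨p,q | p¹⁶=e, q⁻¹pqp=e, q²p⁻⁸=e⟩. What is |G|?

Enumerate words in the generators, reducing via the relations: the distinct elements are
  {e, p, q, pq, p², p³, p⁴, p⁵, p⁶, p⁷, p⁸, p⁹, p²q, p³q, p¹², p¹³, p¹¹, p¹⁰, p¹⁴, p¹⁵, p⁴q, p⁵q, p⁶q, p⁷q, q⁻¹, pq⁻¹, p²q⁻¹, p³q⁻¹, p⁴q⁻¹, p⁵q⁻¹, p⁶q⁻¹, p⁷q⁻¹}.
No further products give new elements, so |G| = 32.

Answer: 32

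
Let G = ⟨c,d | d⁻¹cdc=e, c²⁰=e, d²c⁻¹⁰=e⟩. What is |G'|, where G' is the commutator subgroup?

G' = [G, G] is generated by all commutators. The generator-pair commutators are: [c, d] = c².
The subgroup they normally generate is {e, c², c⁴, c⁶, c⁸, c¹⁰, c¹², c¹⁴, c¹⁶, c¹⁸}, of order 10.
Check: |G/G'| = 40/10 = 4 is the order of the abelianisation.

Answer: 10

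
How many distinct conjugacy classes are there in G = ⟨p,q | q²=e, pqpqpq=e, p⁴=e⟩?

The conjugacy classes (representative and size) are:
  [e] (size 1), [p³] (size 6), [p²qp²q] (size 3), [pqp³] (size 6), [qp³] (size 8).
Class equation: 1 + 6 + 3 + 6 + 8 = 24 = |G|. So G has 5 conjugacy classes.

Answer: 5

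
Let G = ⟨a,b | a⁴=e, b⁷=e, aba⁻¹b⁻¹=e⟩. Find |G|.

Enumerate words in the generators, reducing via the relations: the distinct elements are
  {a, b, e, ab, a², a³, b², b³, b⁴, b⁵, b⁶, ab², ab³, ab⁴, ab⁵, ab⁶, a²b, a³b, a²b², a²b³, a²b⁴, a²b⁵, a²b⁶, a³b², a³b³, a³b⁴, a³b⁵, a³b⁶}.
No further products give new elements, so |G| = 28.

Answer: 28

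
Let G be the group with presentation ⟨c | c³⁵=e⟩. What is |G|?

G is generated by a single element, so G is cyclic. The relator gives c³⁵ = e and no smaller power is forced to be e, so the 35 powers {c, e, c², c³, c⁴, c⁵, c⁶, c⁷, c⁸, c⁹, c²², c²³, c²¹, c²⁰, c²⁴, c²⁵, c²⁶, c²⁷, c²⁸, c²⁹, c³², c³³, c³¹, c³⁰, c³⁴, c¹², c¹³, c¹¹, c¹⁰, c¹⁴, c¹⁵, c¹⁶, c¹⁷, c¹⁸, c¹⁹} are distinct. Hence |G| = 35.

Answer: 35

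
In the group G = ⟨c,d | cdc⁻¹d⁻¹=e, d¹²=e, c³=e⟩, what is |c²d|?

Compute successive powers until reaching e:
  (c²d)¹ = c²d, (c²d)² = cd², (c²d)³ = d³, (c²d)⁴ = c²d⁴, (c²d)⁵ = cd⁵, (c²d)⁶ = d⁶, (c²d)⁷ = c²d⁷, (c²d)⁸ = cd⁸, (c²d)⁹ = d⁹, (c²d)¹⁰ = c²d¹⁰, (c²d)¹¹ = cd¹¹, (c²d)¹² = e.
The smallest positive k with (c²d)ᵏ = e is 12.

Answer: 12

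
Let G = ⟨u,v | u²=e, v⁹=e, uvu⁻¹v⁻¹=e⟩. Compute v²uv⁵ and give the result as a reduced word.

Multiply left to right, reducing at each step:
  (v²) · u = uv²
  (uv²) · v⁵ = uv⁷

Answer: uv⁷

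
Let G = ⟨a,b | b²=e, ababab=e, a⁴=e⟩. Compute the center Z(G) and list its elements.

An element z ∈ Z(G) iff z commutes with every generator.
For example e is central: e·a = a = a·e; e·b = b = b·e.
Whereas a ∉ Z(G) since a·b = ab ≠ ba = b·a.
Checking each of the 24 elements this way gives Z(G) = {e}, of order 1.

Answer: {e}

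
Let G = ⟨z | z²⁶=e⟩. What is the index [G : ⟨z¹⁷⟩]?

First find ord(z¹⁷) by computing successive powers:
  (z¹⁷)¹ = z¹⁷, (z¹⁷)² = z⁸, (z¹⁷)³ = z²⁵, (z¹⁷)⁴ = z¹⁶, (z¹⁷)⁵ = z⁷, (z¹⁷)⁶ = z²⁴, (z¹⁷)⁷ = z¹⁵, (z¹⁷)⁸ = z⁶, (z¹⁷)⁹ = z²³, (z¹⁷)¹⁰ = z¹⁴, (z¹⁷)¹¹ = z⁵, (z¹⁷)¹² = z²², (z¹⁷)¹³ = z¹³, (z¹⁷)¹⁴ = z⁴, (z¹⁷)¹⁵ = z²¹, (z¹⁷)¹⁶ = z¹², (z¹⁷)¹⁷ = z³, (z¹⁷)¹⁸ = z²⁰, (z¹⁷)¹⁹ = z¹¹, (z¹⁷)²⁰ = z², (z¹⁷)²¹ = z¹⁹, (z¹⁷)²² = z¹⁰, (z¹⁷)²³ = z, (z¹⁷)²⁴ = z¹⁸, (z¹⁷)²⁵ = z⁹, (z¹⁷)²⁶ = e.
So |⟨z¹⁷⟩| = ord(z¹⁷) = 26. With |G| = 26, by Lagrange [G : ⟨z¹⁷⟩] = 26/26 = 1.

Answer: 1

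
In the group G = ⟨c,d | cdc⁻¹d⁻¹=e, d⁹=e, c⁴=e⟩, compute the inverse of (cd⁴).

The order of (cd⁴) is 36 (smallest k with (cd⁴)ᵏ = e), so (cd⁴)⁻¹ = (cd⁴)³⁵ = c³d⁵.
Check: (cd⁴) · (c³d⁵) → (cd⁴) · c³ = d⁴;   (d⁴) · d⁵ = e, giving e as required.

Answer: c³d⁵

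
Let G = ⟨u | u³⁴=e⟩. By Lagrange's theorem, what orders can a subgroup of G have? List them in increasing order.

|G| = 34 = 2 · 17. By Lagrange's theorem the order of any subgroup divides 34; the divisors of 34 are 1, 2, 17, 34.

Answer: 1, 2, 17, 34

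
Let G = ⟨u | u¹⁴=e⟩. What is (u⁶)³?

Compute successive powers of (u⁶), reducing at each step:
  (u⁶)²: (u⁶) · u⁶ = u¹²
  (u⁶)³: (u¹²) · u⁶ = u⁴

Answer: u⁴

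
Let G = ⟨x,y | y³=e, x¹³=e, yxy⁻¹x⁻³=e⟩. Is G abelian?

x·y = xy but y·x = x³y, so x·y ≠ y·x and G is not abelian.

Answer: No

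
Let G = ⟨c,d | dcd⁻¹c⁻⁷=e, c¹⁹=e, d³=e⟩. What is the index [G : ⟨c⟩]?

First find ord(c) by computing successive powers:
  c¹ = c, c² = c², c³ = c³, c⁴ = c⁴, c⁵ = c⁵, c⁶ = c⁶, c⁷ = c⁷, c⁸ = c⁸, c⁹ = c⁹, c¹⁰ = c¹⁰, c¹¹ = c¹¹, c¹² = c¹², c¹³ = c¹³, c¹⁴ = c¹⁴, c¹⁵ = c¹⁵, c¹⁶ = c¹⁶, c¹⁷ = c¹⁷, c¹⁸ = c¹⁸, c¹⁹ = e.
So |⟨c⟩| = ord(c) = 19. With |G| = 57, by Lagrange [G : ⟨c⟩] = 57/19 = 3.

Answer: 3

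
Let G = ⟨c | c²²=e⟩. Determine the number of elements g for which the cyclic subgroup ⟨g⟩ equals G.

G is cyclic of order 22. An element generates G iff its order is 22, and a cyclic group of order 22 has exactly φ(22) = 10 such elements.

Answer: 10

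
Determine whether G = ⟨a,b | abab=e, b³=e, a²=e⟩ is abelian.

a·b = ab but b·a = ab², so a·b ≠ b·a and G is not abelian.

Answer: No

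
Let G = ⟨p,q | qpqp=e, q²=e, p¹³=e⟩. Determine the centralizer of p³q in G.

⟨p³q⟩ ⊆ C_G(p³q) since powers of p³q commute with p³q; so |C_G(p³q)| ≥ |⟨p³q⟩| = 2.
By orbit–stabilizer, |C_G(p³q)| = |G| / |conj. class of p³q| = 26 / 13 = 2.
The 2 elements commuting with p³q are {e, p³q}.

Answer: {e, p³q}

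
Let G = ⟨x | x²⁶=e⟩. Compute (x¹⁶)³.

Compute successive powers of (x¹⁶), reducing at each step:
  (x¹⁶)²: (x¹⁶) · x¹⁶ = x⁶
  (x¹⁶)³: (x⁶) · x¹⁶ = x²²

Answer: x²²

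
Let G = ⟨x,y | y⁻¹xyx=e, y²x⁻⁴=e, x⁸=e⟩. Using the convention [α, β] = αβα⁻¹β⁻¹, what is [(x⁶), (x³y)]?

[(x⁶), (x³y)] = (x⁶)·(x³y)·(x⁶)⁻¹·(x³y)⁻¹.
  (x⁶) · (x³y) = xy
  (xy) · (x²) = x³y⁻¹
  (x³y⁻¹) · (x³y⁻¹) = x⁴

Answer: x⁴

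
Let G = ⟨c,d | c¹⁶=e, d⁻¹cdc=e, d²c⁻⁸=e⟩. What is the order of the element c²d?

Compute successive powers until reaching e:
  (c²d)¹ = c²d, (c²d)² = c⁸, (c²d)³ = c²d⁻¹, (c²d)⁴ = e.
The smallest positive k with (c²d)ᵏ = e is 4.

Answer: 4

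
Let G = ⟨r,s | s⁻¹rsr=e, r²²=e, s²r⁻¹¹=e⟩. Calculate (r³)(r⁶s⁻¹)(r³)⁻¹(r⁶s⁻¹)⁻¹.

[(r³), (r⁶s⁻¹)] = (r³)·(r⁶s⁻¹)·(r³)⁻¹·(r⁶s⁻¹)⁻¹.
  (r³) · (r⁶s⁻¹) = r⁹s⁻¹
  (r⁹s⁻¹) · (r¹⁹) = rs
  (rs) · (r⁶s) = r⁶

Answer: r⁶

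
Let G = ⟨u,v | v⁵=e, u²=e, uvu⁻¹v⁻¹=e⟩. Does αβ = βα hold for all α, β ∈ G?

Each pair of generators commutes: u·v = uv = v·u. Since the generators pairwise commute, every element of G commutes with every other, so G is abelian.

Answer: Yes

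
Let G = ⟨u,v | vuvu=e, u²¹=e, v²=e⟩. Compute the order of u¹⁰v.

Compute successive powers until reaching e:
  (u¹⁰v)¹ = u¹⁰v, (u¹⁰v)² = e.
The smallest positive k with (u¹⁰v)ᵏ = e is 2.

Answer: 2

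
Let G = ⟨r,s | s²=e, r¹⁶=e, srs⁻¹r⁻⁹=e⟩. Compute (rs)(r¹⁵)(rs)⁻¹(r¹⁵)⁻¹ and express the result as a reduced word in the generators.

[(rs), (r¹⁵)] = (rs)·(r¹⁵)·(rs)⁻¹·(r¹⁵)⁻¹.
  (rs) · (r¹⁵) = r⁸s
  (r⁸s) · (r⁷s) = r⁷
  (r⁷) · r = r⁸

Answer: r⁸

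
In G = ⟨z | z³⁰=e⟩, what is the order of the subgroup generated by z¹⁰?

|⟨z¹⁰⟩| equals the order of z¹⁰. Compute successive powers until reaching e:
  (z¹⁰)¹ = z¹⁰, (z¹⁰)² = z²⁰, (z¹⁰)³ = e.
The smallest positive k with (z¹⁰)ᵏ = e is 3, so |⟨z¹⁰⟩| = 3.

Answer: 3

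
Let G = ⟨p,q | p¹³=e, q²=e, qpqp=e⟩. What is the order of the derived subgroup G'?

G' = [G, G] is generated by all commutators. The generator-pair commutators are: [p, q] = p².
The subgroup they normally generate is {e, p, p², p³, p⁴, p⁵, p⁶, p⁷, p⁸, p⁹, p¹⁰, p¹¹, p¹²}, of order 13.
Check: |G/G'| = 26/13 = 2 is the order of the abelianisation.

Answer: 13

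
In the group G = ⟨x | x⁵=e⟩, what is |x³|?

Compute successive powers until reaching e:
  (x³)¹ = x³, (x³)² = x, (x³)³ = x⁴, (x³)⁴ = x², (x³)⁵ = e.
The smallest positive k with (x³)ᵏ = e is 5.

Answer: 5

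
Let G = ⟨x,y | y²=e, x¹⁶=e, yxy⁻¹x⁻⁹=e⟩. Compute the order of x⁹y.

Compute successive powers until reaching e:
  (x⁹y)¹ = x⁹y, (x⁹y)² = x¹⁰, (x⁹y)³ = x³y, (x⁹y)⁴ = x⁴, (x⁹y)⁵ = x¹³y, (x⁹y)⁶ = x¹⁴, (x⁹y)⁷ = x⁷y, (x⁹y)⁸ = x⁸, (x⁹y)⁹ = xy, (x⁹y)¹⁰ = x², (x⁹y)¹¹ = x¹¹y, (x⁹y)¹² = x¹², (x⁹y)¹³ = x⁵y, (x⁹y)¹⁴ = x⁶, (x⁹y)¹⁵ = x¹⁵y, (x⁹y)¹⁶ = e.
The smallest positive k with (x⁹y)ᵏ = e is 16.

Answer: 16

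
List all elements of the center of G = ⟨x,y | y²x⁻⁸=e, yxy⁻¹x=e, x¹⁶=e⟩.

An element z ∈ Z(G) iff z commutes with every generator.
For example x⁸ is central: (x⁸)·x = x⁹ = x·(x⁸); (x⁸)·y = y⁻¹ = y·(x⁸).
Whereas x ∉ Z(G) since x·y = xy ≠ x⁷y⁻¹ = y·x.
Checking each of the 32 elements this way gives Z(G) = {e, x⁸}, of order 2.

Answer: {e, x⁸}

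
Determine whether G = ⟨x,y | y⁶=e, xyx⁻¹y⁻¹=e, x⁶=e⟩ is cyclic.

|G| = 36, but the maximum element order in G is 6 < 36. No single element generates all of G, so G is not cyclic.

Answer: No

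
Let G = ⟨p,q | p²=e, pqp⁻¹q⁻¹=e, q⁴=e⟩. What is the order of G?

Enumerate words in the generators, reducing via the relations: the distinct elements are
  {e, p, q, pq, q², q³, pq², pq³}.
No further products give new elements, so |G| = 8.

Answer: 8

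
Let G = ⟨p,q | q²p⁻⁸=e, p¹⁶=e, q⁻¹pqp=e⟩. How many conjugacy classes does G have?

The conjugacy classes (representative and size) are:
  [e] (size 1), [p] (size 2), [p¹⁴] (size 2), [p³] (size 2), [p¹²] (size 2), [p⁵] (size 2), [p¹⁰] (size 2), [p⁷] (size 2), [p⁸] (size 1), [p⁶q] (size 8), [p³q⁻¹] (size 8).
Class equation: 1 + 2 + 2 + 2 + 2 + 2 + 2 + 2 + 1 + 8 + 8 = 32 = |G|. So G has 11 conjugacy classes.

Answer: 11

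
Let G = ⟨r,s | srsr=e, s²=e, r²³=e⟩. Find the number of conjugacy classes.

The conjugacy classes (representative and size) are:
  [e] (size 1), [r] (size 2), [r²¹] (size 2), [r²⁰] (size 2), [r⁴] (size 2), [r¹⁸] (size 2), [r⁶] (size 2), [r¹⁶] (size 2), [r⁸] (size 2), [r⁹] (size 2), [r¹⁰] (size 2), [r¹²] (size 2), [r¹⁸s] (size 23).
Class equation: 1 + 2 + 2 + 2 + 2 + 2 + 2 + 2 + 2 + 2 + 2 + 2 + 23 = 46 = |G|. So G has 13 conjugacy classes.

Answer: 13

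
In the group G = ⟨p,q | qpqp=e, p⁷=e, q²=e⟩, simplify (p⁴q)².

Compute successive powers of (p⁴q), reducing at each step:
  (p⁴q)²: (p⁴q) · p⁴ = q;   q · q = e

Answer: e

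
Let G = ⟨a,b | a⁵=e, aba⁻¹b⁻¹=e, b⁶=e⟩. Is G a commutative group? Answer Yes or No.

Each pair of generators commutes: a·b = ab = b·a. Since the generators pairwise commute, every element of G commutes with every other, so G is abelian.

Answer: Yes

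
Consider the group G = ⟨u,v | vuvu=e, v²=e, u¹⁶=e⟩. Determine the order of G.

Enumerate words in the generators, reducing via the relations: the distinct elements are
  {e, u, v, uv, u², u³, u⁴, u⁵, u⁶, u⁷, u⁸, u⁹, u²v, u³v, u¹², u¹³, u¹¹, u¹⁰, u¹⁴, u¹⁵, u⁴v, u⁵v, u⁶v, u⁷v, u⁸v, u⁹v, u¹²v, u¹³v, u¹¹v, u¹⁰v, u¹⁴v, u¹⁵v}.
No further products give new elements, so |G| = 32.

Answer: 32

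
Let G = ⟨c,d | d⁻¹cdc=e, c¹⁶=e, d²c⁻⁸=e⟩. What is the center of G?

An element z ∈ Z(G) iff z commutes with every generator.
For example c⁸ is central: (c⁸)·c = c⁹ = c·(c⁸); (c⁸)·d = d⁻¹ = d·(c⁸).
Whereas c ∉ Z(G) since c·d = cd ≠ c⁷d⁻¹ = d·c.
Checking each of the 32 elements this way gives Z(G) = {e, c⁸}, of order 2.

Answer: {e, c⁸}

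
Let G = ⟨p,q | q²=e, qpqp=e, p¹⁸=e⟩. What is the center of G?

An element z ∈ Z(G) iff z commutes with every generator.
For example p⁹ is central: (p⁹)·p = p¹⁰ = p·(p⁹); (p⁹)·q = p⁹q = q·(p⁹).
Whereas p ∉ Z(G) since p·q = pq ≠ p¹⁷q = q·p.
Checking each of the 36 elements this way gives Z(G) = {e, p⁹}, of order 2.

Answer: {e, p⁹}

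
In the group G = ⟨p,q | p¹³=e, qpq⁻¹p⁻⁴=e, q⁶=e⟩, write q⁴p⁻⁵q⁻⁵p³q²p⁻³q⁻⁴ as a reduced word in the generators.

Multiply left to right, reducing at each step:
  (q⁴) · p⁻⁵ = p⁷q⁴
  (p⁷q⁴) · q⁻⁵ = p⁷q⁵
  (p⁷q⁵) · p³ = p¹¹q⁵
  (p¹¹q⁵) · q² = p¹¹q
  (p¹¹q) · p⁻³ = p¹²q
  (p¹²q) · q⁻⁴ = p¹²q³

Answer: p¹²q³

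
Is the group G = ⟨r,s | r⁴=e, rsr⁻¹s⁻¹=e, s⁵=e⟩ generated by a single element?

|G| = 20. The element rs has order 20 (its powers give 20 distinct elements), so ⟨rs⟩ = G and G is cyclic.

Answer: Yes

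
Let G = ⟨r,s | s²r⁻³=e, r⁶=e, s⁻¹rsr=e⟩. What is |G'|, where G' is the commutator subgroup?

G' = [G, G] is generated by all commutators. The generator-pair commutators are: [r, s] = r².
The subgroup they normally generate is {e, r², r⁴}, of order 3.
Check: |G/G'| = 12/3 = 4 is the order of the abelianisation.

Answer: 3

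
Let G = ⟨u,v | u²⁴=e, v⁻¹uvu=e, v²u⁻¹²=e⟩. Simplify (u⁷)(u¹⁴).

Compute (u⁷) · (u¹⁴) by multiplying left to right and reducing via the relations at each step:
  (u⁷) · u¹⁴ = u²¹

Answer: u²¹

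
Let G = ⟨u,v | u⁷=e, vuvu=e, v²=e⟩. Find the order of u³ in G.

Compute successive powers until reaching e:
  (u³)¹ = u³, (u³)² = u⁶, (u³)³ = u², (u³)⁴ = u⁵, (u³)⁵ = u, (u³)⁶ = u⁴, (u³)⁷ = e.
The smallest positive k with (u³)ᵏ = e is 7.

Answer: 7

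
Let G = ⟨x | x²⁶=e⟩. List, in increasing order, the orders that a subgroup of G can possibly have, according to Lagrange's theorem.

|G| = 26 = 2 · 13. By Lagrange's theorem the order of any subgroup divides 26; the divisors of 26 are 1, 2, 13, 26.

Answer: 1, 2, 13, 26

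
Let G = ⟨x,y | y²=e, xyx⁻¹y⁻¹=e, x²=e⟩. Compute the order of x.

Compute successive powers until reaching e:
  x¹ = x, x² = e.
The smallest positive k with xᵏ = e is 2.

Answer: 2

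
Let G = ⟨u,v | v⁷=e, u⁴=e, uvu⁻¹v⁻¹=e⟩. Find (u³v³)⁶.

Compute successive powers of (u³v³), reducing at each step:
  (u³v³)²: (u³v³) · u³ = u²v³;   (u²v³) · v³ = u²v⁶
  (u³v³)³: (u²v⁶) · u³ = uv⁶;   (uv⁶) · v³ = uv²
  (u³v³)⁴: (uv²) · u³ = v²;   (v²) · v³ = v⁵
  (u³v³)⁵: (v⁵) · u³ = u³v⁵;   (u³v⁵) · v³ = u³v
  (u³v³)⁶: (u³v) · u³ = u²v;   (u²v) · v³ = u²v⁴

Answer: u²v⁴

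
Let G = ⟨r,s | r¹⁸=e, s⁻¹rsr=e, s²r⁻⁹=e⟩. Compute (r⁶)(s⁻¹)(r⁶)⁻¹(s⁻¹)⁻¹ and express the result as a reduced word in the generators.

[(r⁶), (s⁻¹)] = (r⁶)·(s⁻¹)·(r⁶)⁻¹·(s⁻¹)⁻¹.
  (r⁶) · (s⁻¹) = r⁶s⁻¹
  (r⁶s⁻¹) · (r¹²) = r³s
  (r³s) · s = r¹²

Answer: r¹²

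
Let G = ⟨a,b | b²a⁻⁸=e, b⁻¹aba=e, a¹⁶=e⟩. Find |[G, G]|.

G' = [G, G] is generated by all commutators. The generator-pair commutators are: [a, b] = a².
The subgroup they normally generate is {e, a², a⁴, a⁶, a⁸, a¹⁰, a¹², a¹⁴}, of order 8.
Check: |G/G'| = 32/8 = 4 is the order of the abelianisation.

Answer: 8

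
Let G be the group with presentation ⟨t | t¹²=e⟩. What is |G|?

G is generated by a single element, so G is cyclic. The relator gives t¹² = e and no smaller power is forced to be e, so the 12 powers {e, t, t², t³, t⁴, t⁵, t⁶, t⁷, t⁸, t⁹, t¹¹, t¹⁰} are distinct. Hence |G| = 12.

Answer: 12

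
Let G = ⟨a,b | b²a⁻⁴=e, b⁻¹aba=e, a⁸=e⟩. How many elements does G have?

Enumerate words in the generators, reducing via the relations: the distinct elements are
  {a, b, e, ab, a², a³, a⁴, a⁵, a⁶, a⁷, a²b, a³b, b⁻¹, ab⁻¹, a²b⁻¹, a³b⁻¹}.
No further products give new elements, so |G| = 16.

Answer: 16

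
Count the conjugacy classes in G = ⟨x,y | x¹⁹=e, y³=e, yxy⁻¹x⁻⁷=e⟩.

The conjugacy classes (representative and size) are:
  [e] (size 1), [x¹¹] (size 3), [x¹⁴] (size 3), [x⁶] (size 3), [x¹⁷] (size 3), [x¹²] (size 3), [x¹⁰] (size 3), [x²y] (size 19), [x¹⁸y²] (size 19).
Class equation: 1 + 3 + 3 + 3 + 3 + 3 + 3 + 19 + 19 = 57 = |G|. So G has 9 conjugacy classes.

Answer: 9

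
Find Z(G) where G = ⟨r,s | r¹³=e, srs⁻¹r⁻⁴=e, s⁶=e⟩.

An element z ∈ Z(G) iff z commutes with every generator.
For example e is central: e·r = r = r·e; e·s = s = s·e.
Whereas r ∉ Z(G) since r·s = rs ≠ r⁴s = s·r.
Checking each of the 78 elements this way gives Z(G) = {e}, of order 1.

Answer: {e}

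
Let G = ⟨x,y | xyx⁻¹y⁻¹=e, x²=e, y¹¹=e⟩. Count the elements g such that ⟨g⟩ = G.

G is cyclic of order 22. An element generates G iff its order is 22, and a cyclic group of order 22 has exactly φ(22) = 10 such elements.

Answer: 10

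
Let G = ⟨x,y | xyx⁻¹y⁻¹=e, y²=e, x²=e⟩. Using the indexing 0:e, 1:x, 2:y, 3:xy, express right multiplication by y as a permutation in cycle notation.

(0 2)(1 3)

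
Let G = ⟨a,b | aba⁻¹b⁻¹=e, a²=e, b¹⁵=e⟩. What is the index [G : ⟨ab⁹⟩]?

First find ord(ab⁹) by computing successive powers:
  (ab⁹)¹ = ab⁹, (ab⁹)² = b³, (ab⁹)³ = ab¹², (ab⁹)⁴ = b⁶, (ab⁹)⁵ = a, (ab⁹)⁶ = b⁹, (ab⁹)⁷ = ab³, (ab⁹)⁸ = b¹², (ab⁹)⁹ = ab⁶, (ab⁹)¹⁰ = e.
So |⟨ab⁹⟩| = ord(ab⁹) = 10. With |G| = 30, by Lagrange [G : ⟨ab⁹⟩] = 30/10 = 3.

Answer: 3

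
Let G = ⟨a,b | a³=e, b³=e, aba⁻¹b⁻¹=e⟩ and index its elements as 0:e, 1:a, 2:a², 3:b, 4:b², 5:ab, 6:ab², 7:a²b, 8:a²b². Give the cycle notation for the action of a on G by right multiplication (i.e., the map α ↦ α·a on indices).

(0 1 2)(3 5 7)(4 6 8)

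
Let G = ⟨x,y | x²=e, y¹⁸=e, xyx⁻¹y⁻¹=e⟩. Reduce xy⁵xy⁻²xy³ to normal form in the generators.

Multiply left to right, reducing at each step:
  x · y⁵ = xy⁵
  (xy⁵) · x = y⁵
  (y⁵) · y⁻² = y³
  (y³) · x = xy³
  (xy³) · y³ = xy⁶

Answer: xy⁶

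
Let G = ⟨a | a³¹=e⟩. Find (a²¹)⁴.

Compute successive powers of (a²¹), reducing at each step:
  (a²¹)²: (a²¹) · a²¹ = a¹¹
  (a²¹)³: (a¹¹) · a²¹ = a
  (a²¹)⁴: a · a²¹ = a²²

Answer: a²²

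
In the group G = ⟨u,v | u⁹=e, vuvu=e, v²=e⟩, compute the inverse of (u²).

The order of (u²) is 9 (smallest k with (u²)ᵏ = e), so (u²)⁻¹ = (u²)⁸ = u⁷.
Check: (u²) · (u⁷) → (u²) · u⁷ = e, giving e as required.

Answer: u⁷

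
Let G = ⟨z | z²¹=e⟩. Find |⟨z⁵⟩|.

|⟨z⁵⟩| equals the order of z⁵. Compute successive powers until reaching e:
  (z⁵)¹ = z⁵, (z⁵)² = z¹⁰, (z⁵)³ = z¹⁵, (z⁵)⁴ = z²⁰, (z⁵)⁵ = z⁴, (z⁵)⁶ = z⁹, (z⁵)⁷ = z¹⁴, (z⁵)⁸ = z¹⁹, (z⁵)⁹ = z³, (z⁵)¹⁰ = z⁸, (z⁵)¹¹ = z¹³, (z⁵)¹² = z¹⁸, (z⁵)¹³ = z², (z⁵)¹⁴ = z⁷, (z⁵)¹⁵ = z¹², (z⁵)¹⁶ = z¹⁷, (z⁵)¹⁷ = z, (z⁵)¹⁸ = z⁶, (z⁵)¹⁹ = z¹¹, (z⁵)²⁰ = z¹⁶, (z⁵)²¹ = e.
The smallest positive k with (z⁵)ᵏ = e is 21, so |⟨z⁵⟩| = 21.

Answer: 21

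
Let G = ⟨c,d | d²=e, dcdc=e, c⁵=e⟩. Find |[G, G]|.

G' = [G, G] is generated by all commutators. The generator-pair commutators are: [c, d] = c².
The subgroup they normally generate is {e, c, c², c³, c⁴}, of order 5.
Check: |G/G'| = 10/5 = 2 is the order of the abelianisation.

Answer: 5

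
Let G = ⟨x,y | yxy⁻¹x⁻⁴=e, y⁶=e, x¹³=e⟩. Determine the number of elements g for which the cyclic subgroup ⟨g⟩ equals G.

⟨g⟩ = G would require ord(g) = |G| = 78, but the maximum element order in G is 13 < 78. So G is not cyclic and no single element generates it: the count is 0.

Answer: 0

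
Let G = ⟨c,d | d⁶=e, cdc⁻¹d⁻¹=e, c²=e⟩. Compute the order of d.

Compute successive powers until reaching e:
  d¹ = d, d² = d², d³ = d³, d⁴ = d⁴, d⁵ = d⁵, d⁶ = e.
The smallest positive k with dᵏ = e is 6.

Answer: 6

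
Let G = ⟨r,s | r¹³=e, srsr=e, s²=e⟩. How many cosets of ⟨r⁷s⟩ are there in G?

First find ord(r⁷s) by computing successive powers:
  (r⁷s)¹ = r⁷s, (r⁷s)² = e.
So |⟨r⁷s⟩| = ord(r⁷s) = 2. With |G| = 26, by Lagrange [G : ⟨r⁷s⟩] = 26/2 = 13.

Answer: 13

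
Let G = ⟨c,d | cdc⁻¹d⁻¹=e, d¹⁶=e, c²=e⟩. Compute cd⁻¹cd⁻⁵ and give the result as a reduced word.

Multiply left to right, reducing at each step:
  c · d⁻¹ = cd¹⁵
  (cd¹⁵) · c = d¹⁵
  (d¹⁵) · d⁻⁵ = d¹⁰

Answer: d¹⁰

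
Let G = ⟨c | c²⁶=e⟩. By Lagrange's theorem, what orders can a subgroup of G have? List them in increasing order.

|G| = 26 = 2 · 13. By Lagrange's theorem the order of any subgroup divides 26; the divisors of 26 are 1, 2, 13, 26.

Answer: 1, 2, 13, 26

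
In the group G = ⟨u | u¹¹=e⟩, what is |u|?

Compute successive powers until reaching e:
  u¹ = u, u² = u², u³ = u³, u⁴ = u⁴, u⁵ = u⁵, u⁶ = u⁶, u⁷ = u⁷, u⁸ = u⁸, u⁹ = u⁹, u¹⁰ = u¹⁰, u¹¹ = e.
The smallest positive k with uᵏ = e is 11.

Answer: 11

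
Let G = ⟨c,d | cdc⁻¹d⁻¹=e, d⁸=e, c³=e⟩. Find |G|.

Enumerate words in the generators, reducing via the relations: the distinct elements are
  {c, d, e, cd, c², d², d³, d⁴, d⁵, d⁶, d⁷, cd², cd³, cd⁴, cd⁵, cd⁶, cd⁷, c²d, c²d², c²d³, c²d⁴, c²d⁵, c²d⁶, c²d⁷}.
No further products give new elements, so |G| = 24.

Answer: 24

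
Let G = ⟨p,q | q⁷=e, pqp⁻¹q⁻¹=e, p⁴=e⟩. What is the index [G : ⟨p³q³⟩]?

First find ord(p³q³) by computing successive powers:
  (p³q³)¹ = p³q³, (p³q³)² = p²q⁶, (p³q³)³ = pq², (p³q³)⁴ = q⁵, (p³q³)⁵ = p³q, (p³q³)⁶ = p²q⁴, (p³q³)⁷ = p, (p³q³)⁸ = q³, (p³q³)⁹ = p³q⁶, (p³q³)¹⁰ = p²q², (p³q³)¹¹ = pq⁵, (p³q³)¹² = q, (p³q³)¹³ = p³q⁴, (p³q³)¹⁴ = p², (p³q³)¹⁵ = pq³, (p³q³)¹⁶ = q⁶, (p³q³)¹⁷ = p³q², (p³q³)¹⁸ = p²q⁵, (p³q³)¹⁹ = pq, (p³q³)²⁰ = q⁴, (p³q³)²¹ = p³, (p³q³)²² = p²q³, (p³q³)²³ = pq⁶, (p³q³)²⁴ = q², (p³q³)²⁵ = p³q⁵, (p³q³)²⁶ = p²q, (p³q³)²⁷ = pq⁴, (p³q³)²⁸ = e.
So |⟨p³q³⟩| = ord(p³q³) = 28. With |G| = 28, by Lagrange [G : ⟨p³q³⟩] = 28/28 = 1.

Answer: 1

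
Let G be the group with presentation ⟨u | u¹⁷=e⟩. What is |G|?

G is generated by a single element, so G is cyclic. The relator gives u¹⁷ = e and no smaller power is forced to be e, so the 17 powers {e, u, u², u³, u⁴, u⁵, u⁶, u⁷, u⁸, u⁹, u¹², u¹³, u¹¹, u¹⁰, u¹⁴, u¹⁵, u¹⁶} are distinct. Hence |G| = 17.

Answer: 17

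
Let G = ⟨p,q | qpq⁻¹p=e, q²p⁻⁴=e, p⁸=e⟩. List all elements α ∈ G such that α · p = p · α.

⟨p⟩ ⊆ C_G(p) since powers of p commute with p; so |C_G(p)| ≥ |⟨p⟩| = 8.
By orbit–stabilizer, |C_G(p)| = |G| / |conj. class of p| = 16 / 2 = 8.
The 8 elements commuting with p are {e, p, p², p³, p⁴, p⁵, p⁶, p⁷}.

Answer: {e, p, p², p³, p⁴, p⁵, p⁶, p⁷}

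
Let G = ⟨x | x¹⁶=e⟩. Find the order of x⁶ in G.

Compute successive powers until reaching e:
  (x⁶)¹ = x⁶, (x⁶)² = x¹², (x⁶)³ = x², (x⁶)⁴ = x⁸, (x⁶)⁵ = x¹⁴, (x⁶)⁶ = x⁴, (x⁶)⁷ = x¹⁰, (x⁶)⁸ = e.
The smallest positive k with (x⁶)ᵏ = e is 8.

Answer: 8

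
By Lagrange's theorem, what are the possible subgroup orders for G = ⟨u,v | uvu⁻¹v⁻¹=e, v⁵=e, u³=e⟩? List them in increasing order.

|G| = 15 = 3 · 5. By Lagrange's theorem the order of any subgroup divides 15; the divisors of 15 are 1, 3, 5, 15.

Answer: 1, 3, 5, 15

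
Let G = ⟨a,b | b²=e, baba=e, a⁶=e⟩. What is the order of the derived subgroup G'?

G' = [G, G] is generated by all commutators. The generator-pair commutators are: [a, b] = a².
The subgroup they normally generate is {e, a², a⁴}, of order 3.
Check: |G/G'| = 12/3 = 4 is the order of the abelianisation.

Answer: 3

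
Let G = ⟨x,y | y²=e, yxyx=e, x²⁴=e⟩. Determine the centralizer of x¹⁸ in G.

⟨x¹⁸⟩ ⊆ C_G(x¹⁸) since powers of x¹⁸ commute with x¹⁸; so |C_G(x¹⁸)| ≥ |⟨x¹⁸⟩| = 4.
By orbit–stabilizer, |C_G(x¹⁸)| = |G| / |conj. class of x¹⁸| = 48 / 2 = 24.
The 24 elements commuting with x¹⁸ are {e, x, x², x³, x⁴, x⁵, x⁶, x⁷, x⁸, x⁹, x¹⁰, x¹¹, x¹², x¹³, x¹⁴, x¹⁵, x¹⁶, x¹⁷, x¹⁸, x¹⁹, x²⁰, x²¹, x²², x²³}.

Answer: {e, x, x², x³, x⁴, x⁵, x⁶, x⁷, x⁸, x⁹, x¹⁰, x¹¹, x¹², x¹³, x¹⁴, x¹⁵, x¹⁶, x¹⁷, x¹⁸, x¹⁹, x²⁰, x²¹, x²², x²³}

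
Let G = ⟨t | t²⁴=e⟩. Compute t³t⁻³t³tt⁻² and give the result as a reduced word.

Multiply left to right, reducing at each step:
  (t³) · t⁻³ = e
  e · t³ = t³
  (t³) · t = t⁴
  (t⁴) · t⁻² = t²

Answer: t²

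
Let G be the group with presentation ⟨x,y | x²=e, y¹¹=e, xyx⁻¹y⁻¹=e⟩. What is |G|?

Enumerate words in the generators, reducing via the relations: the distinct elements are
  {e, x, y, xy, y², y³, y⁴, y⁵, y⁶, y⁷, y⁸, y⁹, xy², xy³, xy⁴, xy⁵, xy⁶, xy⁷, xy⁸, xy⁹, y¹⁰, xy¹⁰}.
No further products give new elements, so |G| = 22.

Answer: 22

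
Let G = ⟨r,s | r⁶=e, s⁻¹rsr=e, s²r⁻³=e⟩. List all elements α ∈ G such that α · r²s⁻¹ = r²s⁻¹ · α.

⟨r²s⁻¹⟩ ⊆ C_G(r²s⁻¹) since powers of r²s⁻¹ commute with r²s⁻¹; so |C_G(r²s⁻¹)| ≥ |⟨r²s⁻¹⟩| = 4.
By orbit–stabilizer, |C_G(r²s⁻¹)| = |G| / |conj. class of r²s⁻¹| = 12 / 3 = 4.
The 4 elements commuting with r²s⁻¹ are {e, r³, r²s, r²s⁻¹}.

Answer: {e, r³, r²s, r²s⁻¹}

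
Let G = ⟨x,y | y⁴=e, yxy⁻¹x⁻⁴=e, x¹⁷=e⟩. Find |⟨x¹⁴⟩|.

|⟨x¹⁴⟩| equals the order of x¹⁴. Compute successive powers until reaching e:
  (x¹⁴)¹ = x¹⁴, (x¹⁴)² = x¹¹, (x¹⁴)³ = x⁸, (x¹⁴)⁴ = x⁵, (x¹⁴)⁵ = x², (x¹⁴)⁶ = x¹⁶, (x¹⁴)⁷ = x¹³, (x¹⁴)⁸ = x¹⁰, (x¹⁴)⁹ = x⁷, (x¹⁴)¹⁰ = x⁴, (x¹⁴)¹¹ = x, (x¹⁴)¹² = x¹⁵, (x¹⁴)¹³ = x¹², (x¹⁴)¹⁴ = x⁹, (x¹⁴)¹⁵ = x⁶, (x¹⁴)¹⁶ = x³, (x¹⁴)¹⁷ = e.
The smallest positive k with (x¹⁴)ᵏ = e is 17, so |⟨x¹⁴⟩| = 17.

Answer: 17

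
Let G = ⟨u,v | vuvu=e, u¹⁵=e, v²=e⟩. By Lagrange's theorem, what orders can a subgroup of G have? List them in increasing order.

|G| = 30 = 2 · 3 · 5. By Lagrange's theorem the order of any subgroup divides 30; the divisors of 30 are 1, 2, 3, 5, 6, 10, 15, 30.

Answer: 1, 2, 3, 5, 6, 10, 15, 30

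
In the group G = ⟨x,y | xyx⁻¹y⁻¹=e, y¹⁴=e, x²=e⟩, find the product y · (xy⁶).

Compute y · (xy⁶) by multiplying left to right and reducing via the relations at each step:
  y · x = xy
  (xy) · y⁶ = xy⁷

Answer: xy⁷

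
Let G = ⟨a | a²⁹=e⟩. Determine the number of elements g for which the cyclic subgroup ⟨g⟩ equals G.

G is cyclic of order 29. An element generates G iff its order is 29, and a cyclic group of order 29 has exactly φ(29) = 28 such elements.

Answer: 28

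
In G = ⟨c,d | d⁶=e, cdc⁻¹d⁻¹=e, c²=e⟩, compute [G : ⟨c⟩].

First find ord(c) by computing successive powers:
  c¹ = c, c² = e.
So |⟨c⟩| = ord(c) = 2. With |G| = 12, by Lagrange [G : ⟨c⟩] = 12/2 = 6.

Answer: 6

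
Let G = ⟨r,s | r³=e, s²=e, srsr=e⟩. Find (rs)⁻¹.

The order of (rs) is 2 (smallest k with (rs)ᵏ = e), so (rs)⁻¹ = (rs)¹ = rs.
Check: (rs) · (rs) → (rs) · r = s;   s · s = e, giving e as required.

Answer: rs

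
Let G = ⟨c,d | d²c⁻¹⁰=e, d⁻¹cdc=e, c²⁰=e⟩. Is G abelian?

c·d = cd but d·c = c⁹d⁻¹, so c·d ≠ d·c and G is not abelian.

Answer: No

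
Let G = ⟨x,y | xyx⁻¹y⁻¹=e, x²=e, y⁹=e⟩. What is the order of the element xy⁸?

Compute successive powers until reaching e:
  (xy⁸)¹ = xy⁸, (xy⁸)² = y⁷, (xy⁸)³ = xy⁶, (xy⁸)⁴ = y⁵, (xy⁸)⁵ = xy⁴, (xy⁸)⁶ = y³, (xy⁸)⁷ = xy², (xy⁸)⁸ = y, (xy⁸)⁹ = x, (xy⁸)¹⁰ = y⁸, (xy⁸)¹¹ = xy⁷, (xy⁸)¹² = y⁶, (xy⁸)¹³ = xy⁵, (xy⁸)¹⁴ = y⁴, (xy⁸)¹⁵ = xy³, (xy⁸)¹⁶ = y², (xy⁸)¹⁷ = xy, (xy⁸)¹⁸ = e.
The smallest positive k with (xy⁸)ᵏ = e is 18.

Answer: 18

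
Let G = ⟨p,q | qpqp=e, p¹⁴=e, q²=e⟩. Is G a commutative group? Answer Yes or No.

p·q = pq but q·p = p¹³q, so p·q ≠ q·p and G is not abelian.

Answer: No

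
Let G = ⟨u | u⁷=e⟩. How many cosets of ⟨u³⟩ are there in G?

First find ord(u³) by computing successive powers:
  (u³)¹ = u³, (u³)² = u⁶, (u³)³ = u², (u³)⁴ = u⁵, (u³)⁵ = u, (u³)⁶ = u⁴, (u³)⁷ = e.
So |⟨u³⟩| = ord(u³) = 7. With |G| = 7, by Lagrange [G : ⟨u³⟩] = 7/7 = 1.

Answer: 1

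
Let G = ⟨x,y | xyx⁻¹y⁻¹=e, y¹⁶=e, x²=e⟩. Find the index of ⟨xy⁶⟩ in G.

First find ord(xy⁶) by computing successive powers:
  (xy⁶)¹ = xy⁶, (xy⁶)² = y¹², (xy⁶)³ = xy², (xy⁶)⁴ = y⁸, (xy⁶)⁵ = xy¹⁴, (xy⁶)⁶ = y⁴, (xy⁶)⁷ = xy¹⁰, (xy⁶)⁸ = e.
So |⟨xy⁶⟩| = ord(xy⁶) = 8. With |G| = 32, by Lagrange [G : ⟨xy⁶⟩] = 32/8 = 4.

Answer: 4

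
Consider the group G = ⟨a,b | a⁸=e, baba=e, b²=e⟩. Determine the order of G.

Enumerate words in the generators, reducing via the relations: the distinct elements are
  {a, b, e, ab, a², a³, a⁴, a⁵, a⁶, a⁷, a²b, a³b, a⁴b, a⁵b, a⁶b, a⁷b}.
No further products give new elements, so |G| = 16.

Answer: 16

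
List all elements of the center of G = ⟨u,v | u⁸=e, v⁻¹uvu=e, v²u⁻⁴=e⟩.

An element z ∈ Z(G) iff z commutes with every generator.
For example u⁴ is central: (u⁴)·u = u⁵ = u·(u⁴); (u⁴)·v = v⁻¹ = v·(u⁴).
Whereas u ∉ Z(G) since u·v = uv ≠ u³v⁻¹ = v·u.
Checking each of the 16 elements this way gives Z(G) = {e, u⁴}, of order 2.

Answer: {e, u⁴}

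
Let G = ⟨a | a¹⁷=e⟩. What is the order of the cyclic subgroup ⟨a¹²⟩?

|⟨a¹²⟩| equals the order of a¹². Compute successive powers until reaching e:
  (a¹²)¹ = a¹², (a¹²)² = a⁷, (a¹²)³ = a², (a¹²)⁴ = a¹⁴, (a¹²)⁵ = a⁹, (a¹²)⁶ = a⁴, (a¹²)⁷ = a¹⁶, (a¹²)⁸ = a¹¹, (a¹²)⁹ = a⁶, (a¹²)¹⁰ = a, (a¹²)¹¹ = a¹³, (a¹²)¹² = a⁸, (a¹²)¹³ = a³, (a¹²)¹⁴ = a¹⁵, (a¹²)¹⁵ = a¹⁰, (a¹²)¹⁶ = a⁵, (a¹²)¹⁷ = e.
The smallest positive k with (a¹²)ᵏ = e is 17, so |⟨a¹²⟩| = 17.

Answer: 17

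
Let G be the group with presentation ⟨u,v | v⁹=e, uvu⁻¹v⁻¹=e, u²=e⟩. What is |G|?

Enumerate words in the generators, reducing via the relations: the distinct elements are
  {e, u, v, uv, v², v³, v⁴, v⁵, v⁶, v⁷, v⁸, uv², uv³, uv⁴, uv⁵, uv⁶, uv⁷, uv⁸}.
No further products give new elements, so |G| = 18.

Answer: 18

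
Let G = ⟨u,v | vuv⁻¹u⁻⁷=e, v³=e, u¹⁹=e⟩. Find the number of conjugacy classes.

The conjugacy classes (representative and size) are:
  [e] (size 1), [u¹¹] (size 3), [u¹⁴] (size 3), [u⁶] (size 3), [u¹⁷] (size 3), [u¹²] (size 3), [u¹⁰] (size 3), [u²v] (size 19), [u¹⁸v²] (size 19).
Class equation: 1 + 3 + 3 + 3 + 3 + 3 + 3 + 19 + 19 = 57 = |G|. So G has 9 conjugacy classes.

Answer: 9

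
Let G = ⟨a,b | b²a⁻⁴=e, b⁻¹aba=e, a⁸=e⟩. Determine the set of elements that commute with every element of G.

An element z ∈ Z(G) iff z commutes with every generator.
For example a⁴ is central: (a⁴)·a = a⁵ = a·(a⁴); (a⁴)·b = b⁻¹ = b·(a⁴).
Whereas a ∉ Z(G) since a·b = ab ≠ a³b⁻¹ = b·a.
Checking each of the 16 elements this way gives Z(G) = {e, a⁴}, of order 2.

Answer: {e, a⁴}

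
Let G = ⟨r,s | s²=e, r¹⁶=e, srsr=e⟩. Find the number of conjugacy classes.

The conjugacy classes (representative and size) are:
  [e] (size 1), [r¹⁵] (size 2), [r²] (size 2), [r³] (size 2), [r¹²] (size 2), [r⁵] (size 2), [r⁶] (size 2), [r⁷] (size 2), [r⁸] (size 1), [r²s] (size 8), [r¹⁵s] (size 8).
Class equation: 1 + 2 + 2 + 2 + 2 + 2 + 2 + 2 + 1 + 8 + 8 = 32 = |G|. So G has 11 conjugacy classes.

Answer: 11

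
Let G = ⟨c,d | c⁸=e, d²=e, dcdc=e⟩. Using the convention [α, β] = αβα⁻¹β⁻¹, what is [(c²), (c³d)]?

[(c²), (c³d)] = (c²)·(c³d)·(c²)⁻¹·(c³d)⁻¹.
  (c²) · (c³d) = c⁵d
  (c⁵d) · (c⁶) = c⁷d
  (c⁷d) · (c³d) = c⁴

Answer: c⁴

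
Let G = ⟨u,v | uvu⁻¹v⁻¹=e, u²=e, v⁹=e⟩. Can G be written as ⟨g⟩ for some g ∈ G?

|G| = 18. The element uv has order 18 (its powers give 18 distinct elements), so ⟨uv⟩ = G and G is cyclic.

Answer: Yes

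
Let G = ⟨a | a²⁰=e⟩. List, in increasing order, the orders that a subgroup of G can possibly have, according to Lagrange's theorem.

|G| = 20 = 2² · 5. By Lagrange's theorem the order of any subgroup divides 20; the divisors of 20 are 1, 2, 4, 5, 10, 20.

Answer: 1, 2, 4, 5, 10, 20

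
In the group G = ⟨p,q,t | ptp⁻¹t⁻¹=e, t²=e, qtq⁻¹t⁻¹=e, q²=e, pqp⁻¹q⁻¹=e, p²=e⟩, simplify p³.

Compute successive powers of p, reducing at each step:
  p²: p · p = e
  p³: e · p = p

Answer: p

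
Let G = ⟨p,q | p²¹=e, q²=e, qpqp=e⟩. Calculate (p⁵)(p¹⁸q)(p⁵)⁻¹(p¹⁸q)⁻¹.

[(p⁵), (p¹⁸q)] = (p⁵)·(p¹⁸q)·(p⁵)⁻¹·(p¹⁸q)⁻¹.
  (p⁵) · (p¹⁸q) = p²q
  (p²q) · (p¹⁶) = p⁷q
  (p⁷q) · (p¹⁸q) = p¹⁰

Answer: p¹⁰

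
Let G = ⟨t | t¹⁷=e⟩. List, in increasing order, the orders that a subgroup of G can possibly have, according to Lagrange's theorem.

|G| = 17 = 17. By Lagrange's theorem the order of any subgroup divides 17; the divisors of 17 are 1, 17.

Answer: 1, 17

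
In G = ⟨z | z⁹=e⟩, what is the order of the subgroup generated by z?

|⟨z⟩| equals the order of z. Compute successive powers until reaching e:
  z¹ = z, z² = z², z³ = z³, z⁴ = z⁴, z⁵ = z⁵, z⁶ = z⁶, z⁷ = z⁷, z⁸ = z⁸, z⁹ = e.
The smallest positive k with zᵏ = e is 9, so |⟨z⟩| = 9.

Answer: 9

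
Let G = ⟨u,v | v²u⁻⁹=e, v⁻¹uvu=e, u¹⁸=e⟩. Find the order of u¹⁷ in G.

Compute successive powers until reaching e:
  (u¹⁷)¹ = u¹⁷, (u¹⁷)² = u¹⁶, (u¹⁷)³ = u¹⁵, (u¹⁷)⁴ = u¹⁴, (u¹⁷)⁵ = u¹³, (u¹⁷)⁶ = u¹², (u¹⁷)⁷ = u¹¹, (u¹⁷)⁸ = u¹⁰, (u¹⁷)⁹ = u⁹, (u¹⁷)¹⁰ = u⁸, (u¹⁷)¹¹ = u⁷, (u¹⁷)¹² = u⁶, (u¹⁷)¹³ = u⁵, (u¹⁷)¹⁴ = u⁴, (u¹⁷)¹⁵ = u³, (u¹⁷)¹⁶ = u², (u¹⁷)¹⁷ = u, (u¹⁷)¹⁸ = e.
The smallest positive k with (u¹⁷)ᵏ = e is 18.

Answer: 18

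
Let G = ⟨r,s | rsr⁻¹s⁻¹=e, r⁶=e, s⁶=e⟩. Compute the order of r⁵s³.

Compute successive powers until reaching e:
  (r⁵s³)¹ = r⁵s³, (r⁵s³)² = r⁴, (r⁵s³)³ = r³s³, (r⁵s³)⁴ = r², (r⁵s³)⁵ = rs³, (r⁵s³)⁶ = e.
The smallest positive k with (r⁵s³)ᵏ = e is 6.

Answer: 6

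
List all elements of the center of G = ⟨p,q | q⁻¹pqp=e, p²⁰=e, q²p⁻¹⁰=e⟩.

An element z ∈ Z(G) iff z commutes with every generator.
For example p¹⁰ is central: (p¹⁰)·p = p¹¹ = p·(p¹⁰); (p¹⁰)·q = q⁻¹ = q·(p¹⁰).
Whereas p ∉ Z(G) since p·q = pq ≠ p⁹q⁻¹ = q·p.
Checking each of the 40 elements this way gives Z(G) = {e, p¹⁰}, of order 2.

Answer: {e, p¹⁰}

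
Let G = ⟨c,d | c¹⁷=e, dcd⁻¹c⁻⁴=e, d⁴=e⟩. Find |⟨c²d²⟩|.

|⟨c²d²⟩| equals the order of c²d². Compute successive powers until reaching e:
  (c²d²)¹ = c²d², (c²d²)² = e.
The smallest positive k with (c²d²)ᵏ = e is 2, so |⟨c²d²⟩| = 2.

Answer: 2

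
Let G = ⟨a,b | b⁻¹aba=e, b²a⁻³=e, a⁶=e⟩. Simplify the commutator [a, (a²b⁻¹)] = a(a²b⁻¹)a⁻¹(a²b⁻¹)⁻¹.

[a, (a²b⁻¹)] = a·(a²b⁻¹)·a⁻¹·(a²b⁻¹)⁻¹.
  a · (a²b⁻¹) = b
  b · (a⁵) = ab
  (ab) · (a²b) = a²

Answer: a²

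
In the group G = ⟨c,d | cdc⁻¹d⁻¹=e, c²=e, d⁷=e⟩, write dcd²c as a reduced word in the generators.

Multiply left to right, reducing at each step:
  d · c = cd
  (cd) · d² = cd³
  (cd³) · c = d³

Answer: d³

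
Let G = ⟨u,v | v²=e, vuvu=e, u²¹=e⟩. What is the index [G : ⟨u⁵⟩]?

First find ord(u⁵) by computing successive powers:
  (u⁵)¹ = u⁵, (u⁵)² = u¹⁰, (u⁵)³ = u¹⁵, (u⁵)⁴ = u²⁰, (u⁵)⁵ = u⁴, (u⁵)⁶ = u⁹, (u⁵)⁷ = u¹⁴, (u⁵)⁸ = u¹⁹, (u⁵)⁹ = u³, (u⁵)¹⁰ = u⁸, (u⁵)¹¹ = u¹³, (u⁵)¹² = u¹⁸, (u⁵)¹³ = u², (u⁵)¹⁴ = u⁷, (u⁵)¹⁵ = u¹², (u⁵)¹⁶ = u¹⁷, (u⁵)¹⁷ = u, (u⁵)¹⁸ = u⁶, (u⁵)¹⁹ = u¹¹, (u⁵)²⁰ = u¹⁶, (u⁵)²¹ = e.
So |⟨u⁵⟩| = ord(u⁵) = 21. With |G| = 42, by Lagrange [G : ⟨u⁵⟩] = 42/21 = 2.

Answer: 2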